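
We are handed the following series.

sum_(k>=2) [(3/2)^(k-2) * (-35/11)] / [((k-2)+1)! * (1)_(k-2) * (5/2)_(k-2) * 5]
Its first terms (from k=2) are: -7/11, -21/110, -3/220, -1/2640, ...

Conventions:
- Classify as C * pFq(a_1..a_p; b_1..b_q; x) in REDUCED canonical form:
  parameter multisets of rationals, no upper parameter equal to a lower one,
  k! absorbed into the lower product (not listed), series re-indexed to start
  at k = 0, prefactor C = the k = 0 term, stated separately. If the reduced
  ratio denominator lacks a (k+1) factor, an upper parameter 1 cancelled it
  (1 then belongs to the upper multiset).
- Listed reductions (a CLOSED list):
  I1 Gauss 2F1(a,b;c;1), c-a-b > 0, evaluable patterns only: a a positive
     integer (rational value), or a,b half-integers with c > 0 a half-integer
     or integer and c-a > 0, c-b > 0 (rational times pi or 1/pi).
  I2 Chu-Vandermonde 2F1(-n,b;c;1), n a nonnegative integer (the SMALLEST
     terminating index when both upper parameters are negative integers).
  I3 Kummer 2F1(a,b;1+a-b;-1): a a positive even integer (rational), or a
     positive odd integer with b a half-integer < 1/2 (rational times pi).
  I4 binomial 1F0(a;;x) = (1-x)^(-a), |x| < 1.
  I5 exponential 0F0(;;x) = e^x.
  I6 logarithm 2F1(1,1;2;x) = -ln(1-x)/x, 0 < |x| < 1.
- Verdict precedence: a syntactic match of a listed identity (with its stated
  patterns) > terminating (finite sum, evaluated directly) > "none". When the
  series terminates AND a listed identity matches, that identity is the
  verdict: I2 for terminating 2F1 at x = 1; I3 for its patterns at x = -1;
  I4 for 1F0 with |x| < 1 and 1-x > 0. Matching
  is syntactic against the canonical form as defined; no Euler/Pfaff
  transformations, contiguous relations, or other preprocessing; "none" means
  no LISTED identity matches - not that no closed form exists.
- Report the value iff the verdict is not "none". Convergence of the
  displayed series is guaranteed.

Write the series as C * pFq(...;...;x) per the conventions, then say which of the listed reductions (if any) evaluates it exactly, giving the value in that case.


At argument 3/2: a 0F2 with upper {-}, lower {2, 5/2}, scaled by C = -7/11. Verdict: none - this 0F2 at x = 3/2 matches no listed pattern, and upper {-} holds no stopper.

Structural cue: with t_0 = -7/11, (1)_k (C = -7/11) is k! itself.
Adjacent-term ratio: r(k) = (3/2) * 1 / [(k+2) (k+5/2) (k+1)] - rational in k, leading ratio (3/2); with t_0 = -7/11, classification follows.


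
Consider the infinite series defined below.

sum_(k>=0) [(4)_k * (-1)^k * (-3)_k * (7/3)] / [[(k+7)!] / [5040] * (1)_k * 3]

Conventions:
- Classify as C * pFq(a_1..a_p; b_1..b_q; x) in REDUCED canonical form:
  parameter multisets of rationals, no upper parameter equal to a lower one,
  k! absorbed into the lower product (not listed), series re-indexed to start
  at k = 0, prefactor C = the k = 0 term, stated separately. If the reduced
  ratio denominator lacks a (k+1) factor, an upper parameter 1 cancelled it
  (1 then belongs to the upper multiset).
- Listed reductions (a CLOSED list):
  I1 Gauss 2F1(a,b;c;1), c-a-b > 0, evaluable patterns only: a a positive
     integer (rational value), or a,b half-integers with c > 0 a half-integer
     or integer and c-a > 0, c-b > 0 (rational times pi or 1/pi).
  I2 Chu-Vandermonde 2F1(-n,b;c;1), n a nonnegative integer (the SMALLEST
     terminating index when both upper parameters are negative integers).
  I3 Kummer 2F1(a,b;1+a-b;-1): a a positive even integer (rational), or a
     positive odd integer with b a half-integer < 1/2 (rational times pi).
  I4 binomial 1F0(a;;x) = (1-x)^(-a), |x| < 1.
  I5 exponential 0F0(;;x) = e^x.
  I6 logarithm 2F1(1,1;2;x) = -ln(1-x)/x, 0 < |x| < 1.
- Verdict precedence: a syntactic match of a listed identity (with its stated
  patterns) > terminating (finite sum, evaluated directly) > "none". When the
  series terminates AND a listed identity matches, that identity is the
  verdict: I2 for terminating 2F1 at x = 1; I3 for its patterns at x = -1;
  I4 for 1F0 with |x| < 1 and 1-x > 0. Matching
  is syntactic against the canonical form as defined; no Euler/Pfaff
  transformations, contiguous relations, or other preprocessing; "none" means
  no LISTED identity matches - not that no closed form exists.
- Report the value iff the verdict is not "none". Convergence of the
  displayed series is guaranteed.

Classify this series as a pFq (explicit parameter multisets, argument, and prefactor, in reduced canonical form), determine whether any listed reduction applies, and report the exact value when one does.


This is 7/9 * 2F1(-3, 4; 8; -1) in reduced canonical form. Verdict (x = -1): Kummer's theorem (I3) applies (x = -1; c = 8 equals 1+a-b for upper {-3, 4}: listed pattern). Hence: 49/18.

Structural cue: from the first term 7/9: (1)_k (C = 7/9, x = -1) is k! itself.
Adjacent-term ratio: r(k) = (-1) * (k-3) (k+4) / [(k+8) (k+1)] - poly over poly, x = (-1) from leading terms; C = 7/9 at k = 0.


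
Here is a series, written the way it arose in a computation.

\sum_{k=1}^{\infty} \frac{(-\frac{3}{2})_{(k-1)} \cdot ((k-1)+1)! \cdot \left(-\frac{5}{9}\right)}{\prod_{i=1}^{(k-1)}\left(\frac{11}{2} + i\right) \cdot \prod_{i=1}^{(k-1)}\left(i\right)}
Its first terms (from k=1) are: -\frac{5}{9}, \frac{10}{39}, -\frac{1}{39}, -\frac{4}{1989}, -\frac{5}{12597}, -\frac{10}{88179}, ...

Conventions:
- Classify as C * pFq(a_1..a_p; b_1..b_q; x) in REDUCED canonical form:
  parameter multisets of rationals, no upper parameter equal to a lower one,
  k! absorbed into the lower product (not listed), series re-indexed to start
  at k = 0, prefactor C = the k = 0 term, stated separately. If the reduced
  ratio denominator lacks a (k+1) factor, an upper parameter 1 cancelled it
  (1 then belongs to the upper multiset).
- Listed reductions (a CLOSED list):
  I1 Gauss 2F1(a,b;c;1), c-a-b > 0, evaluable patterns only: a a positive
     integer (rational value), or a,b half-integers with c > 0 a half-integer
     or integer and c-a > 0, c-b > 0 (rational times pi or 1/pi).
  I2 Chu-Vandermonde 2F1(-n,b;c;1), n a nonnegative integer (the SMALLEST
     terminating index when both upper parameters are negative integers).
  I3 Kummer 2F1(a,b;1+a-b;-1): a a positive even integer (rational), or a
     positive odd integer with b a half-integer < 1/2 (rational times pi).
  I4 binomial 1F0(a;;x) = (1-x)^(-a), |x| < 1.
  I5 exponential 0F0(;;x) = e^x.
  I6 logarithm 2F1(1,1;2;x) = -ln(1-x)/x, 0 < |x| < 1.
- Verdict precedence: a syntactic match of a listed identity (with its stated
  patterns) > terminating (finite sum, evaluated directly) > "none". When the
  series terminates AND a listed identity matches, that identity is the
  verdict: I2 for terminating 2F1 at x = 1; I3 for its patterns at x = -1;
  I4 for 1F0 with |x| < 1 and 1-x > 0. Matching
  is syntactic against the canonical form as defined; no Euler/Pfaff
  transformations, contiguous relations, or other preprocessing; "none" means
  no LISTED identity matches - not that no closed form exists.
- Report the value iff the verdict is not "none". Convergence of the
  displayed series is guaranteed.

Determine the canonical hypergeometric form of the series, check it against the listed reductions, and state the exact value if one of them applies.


Prefactor -\frac{5}{9}, argument 1: 2F1 with upper {-\frac{3}{2}, 2} over lower {\frac{13}{2}}. Verdict: the Gauss summation I1 applies (x = 1: the Gamma ratio telescopes since c-a-b = 6 > 0 and a = 2 in Z>0). Its exact value is -\frac{55}{168}.

Key observation: x = 1 and the factorial ratio (C = -5/9, x = 1) (k+a-1)!/(a-1)! is a rising factorial (a)_k.
Ratio: r(k) = 1 * (k-\frac{3}{2}) (k+2) / [(k+\frac{13}{2}) (k+1)] - poly over poly, x = 1 from leading terms; C = -\frac{5}{9} at k = 0.


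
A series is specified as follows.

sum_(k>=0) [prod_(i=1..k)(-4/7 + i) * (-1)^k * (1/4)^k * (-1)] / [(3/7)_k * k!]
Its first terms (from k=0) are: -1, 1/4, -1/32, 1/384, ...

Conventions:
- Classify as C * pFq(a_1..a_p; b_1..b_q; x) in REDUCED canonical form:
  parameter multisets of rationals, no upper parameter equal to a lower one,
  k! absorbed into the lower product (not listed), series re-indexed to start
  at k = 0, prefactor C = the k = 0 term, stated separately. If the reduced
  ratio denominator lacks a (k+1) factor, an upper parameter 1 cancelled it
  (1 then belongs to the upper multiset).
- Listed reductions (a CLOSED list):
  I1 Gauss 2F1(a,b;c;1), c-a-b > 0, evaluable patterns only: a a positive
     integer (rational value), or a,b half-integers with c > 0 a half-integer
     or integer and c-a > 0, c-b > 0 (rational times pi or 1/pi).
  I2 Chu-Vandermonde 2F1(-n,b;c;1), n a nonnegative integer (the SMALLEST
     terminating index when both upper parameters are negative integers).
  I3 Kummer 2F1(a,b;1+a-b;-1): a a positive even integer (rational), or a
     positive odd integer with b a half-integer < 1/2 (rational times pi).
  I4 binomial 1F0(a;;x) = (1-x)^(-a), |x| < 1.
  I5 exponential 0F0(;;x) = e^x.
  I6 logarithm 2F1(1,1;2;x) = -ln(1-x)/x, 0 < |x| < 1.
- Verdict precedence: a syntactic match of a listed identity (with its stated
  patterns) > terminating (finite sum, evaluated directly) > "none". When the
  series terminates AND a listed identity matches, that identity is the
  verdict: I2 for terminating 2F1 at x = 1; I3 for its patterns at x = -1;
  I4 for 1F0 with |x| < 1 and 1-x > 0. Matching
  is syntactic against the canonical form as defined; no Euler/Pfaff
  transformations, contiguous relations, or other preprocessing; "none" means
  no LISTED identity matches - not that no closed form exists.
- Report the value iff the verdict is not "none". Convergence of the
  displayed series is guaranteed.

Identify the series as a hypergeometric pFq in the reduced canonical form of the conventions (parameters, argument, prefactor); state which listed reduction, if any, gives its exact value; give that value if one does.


Canonical form: C = -1 times 0F0 with upper {-}, lower {-}, x = -1/4. Verdict (x = -1/4): the exponential series (I5) applies (the 0F0 exponential series at x = -1/4). Its exact value is (-1) * e^(-1/4).

Key observation: t_0 = -1 here, and the parameter 3/7 appears in both the upper and lower lists and cancels.
Adjacent-term ratio: r(k) = (-1/4) * 1 / [(k+1)] - rational in k. x = (-1/4); t_0 = -1; negate the roots.


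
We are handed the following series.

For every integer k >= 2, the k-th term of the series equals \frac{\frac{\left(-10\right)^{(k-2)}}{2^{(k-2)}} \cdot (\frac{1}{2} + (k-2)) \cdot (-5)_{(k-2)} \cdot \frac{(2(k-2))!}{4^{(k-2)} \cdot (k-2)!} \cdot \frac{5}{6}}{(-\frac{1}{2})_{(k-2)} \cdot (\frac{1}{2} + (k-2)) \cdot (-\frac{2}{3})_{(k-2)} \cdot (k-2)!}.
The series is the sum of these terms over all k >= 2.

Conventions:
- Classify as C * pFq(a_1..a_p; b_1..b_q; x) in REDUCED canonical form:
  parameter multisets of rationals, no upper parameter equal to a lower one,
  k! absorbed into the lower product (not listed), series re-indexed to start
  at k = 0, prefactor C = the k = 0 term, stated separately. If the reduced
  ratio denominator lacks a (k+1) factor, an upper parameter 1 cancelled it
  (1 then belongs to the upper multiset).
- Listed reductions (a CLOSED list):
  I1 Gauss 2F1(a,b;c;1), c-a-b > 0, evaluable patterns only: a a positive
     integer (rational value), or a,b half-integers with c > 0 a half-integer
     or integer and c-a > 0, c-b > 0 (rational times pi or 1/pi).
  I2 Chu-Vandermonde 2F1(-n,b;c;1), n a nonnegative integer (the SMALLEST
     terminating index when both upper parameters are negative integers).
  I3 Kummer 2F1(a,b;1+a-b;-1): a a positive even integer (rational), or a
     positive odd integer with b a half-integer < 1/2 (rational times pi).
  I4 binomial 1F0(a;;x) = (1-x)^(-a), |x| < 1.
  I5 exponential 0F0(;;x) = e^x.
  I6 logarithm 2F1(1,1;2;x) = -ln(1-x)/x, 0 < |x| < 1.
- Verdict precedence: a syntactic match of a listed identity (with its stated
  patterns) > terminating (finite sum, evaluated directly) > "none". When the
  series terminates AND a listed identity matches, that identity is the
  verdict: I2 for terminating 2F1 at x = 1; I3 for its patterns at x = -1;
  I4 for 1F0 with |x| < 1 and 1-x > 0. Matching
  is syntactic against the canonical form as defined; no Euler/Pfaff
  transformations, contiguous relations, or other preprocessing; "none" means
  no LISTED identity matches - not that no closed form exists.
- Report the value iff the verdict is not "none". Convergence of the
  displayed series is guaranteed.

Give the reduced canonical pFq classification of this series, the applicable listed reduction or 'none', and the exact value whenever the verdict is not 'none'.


Key observation: t_0 being \frac{5}{6}, the (2k)!/(4^k k!) block (prefactor 5/6) is the Pochhammer (1/2)_k.
Adjacent-term ratio: r(k) = -5 * (k-5) (k+\frac{1}{2}) / [(k-\frac{2}{3}) (k-\frac{1}{2}) (k+1)] - poly over poly, x = -5 from leading terms; C = \frac{5}{6} at k = 0.

At argument -5: a 2F2 with upper {-5, \frac{1}{2}}, lower {-\frac{2}{3}, -\frac{1}{2}}, scaled by C = \frac{5}{6}. Verdict: terminating at k = 5: the factor (-5)_k kills every later term; summing the 6 survivors is exact. Its exact value is \frac{38277185}{672}.


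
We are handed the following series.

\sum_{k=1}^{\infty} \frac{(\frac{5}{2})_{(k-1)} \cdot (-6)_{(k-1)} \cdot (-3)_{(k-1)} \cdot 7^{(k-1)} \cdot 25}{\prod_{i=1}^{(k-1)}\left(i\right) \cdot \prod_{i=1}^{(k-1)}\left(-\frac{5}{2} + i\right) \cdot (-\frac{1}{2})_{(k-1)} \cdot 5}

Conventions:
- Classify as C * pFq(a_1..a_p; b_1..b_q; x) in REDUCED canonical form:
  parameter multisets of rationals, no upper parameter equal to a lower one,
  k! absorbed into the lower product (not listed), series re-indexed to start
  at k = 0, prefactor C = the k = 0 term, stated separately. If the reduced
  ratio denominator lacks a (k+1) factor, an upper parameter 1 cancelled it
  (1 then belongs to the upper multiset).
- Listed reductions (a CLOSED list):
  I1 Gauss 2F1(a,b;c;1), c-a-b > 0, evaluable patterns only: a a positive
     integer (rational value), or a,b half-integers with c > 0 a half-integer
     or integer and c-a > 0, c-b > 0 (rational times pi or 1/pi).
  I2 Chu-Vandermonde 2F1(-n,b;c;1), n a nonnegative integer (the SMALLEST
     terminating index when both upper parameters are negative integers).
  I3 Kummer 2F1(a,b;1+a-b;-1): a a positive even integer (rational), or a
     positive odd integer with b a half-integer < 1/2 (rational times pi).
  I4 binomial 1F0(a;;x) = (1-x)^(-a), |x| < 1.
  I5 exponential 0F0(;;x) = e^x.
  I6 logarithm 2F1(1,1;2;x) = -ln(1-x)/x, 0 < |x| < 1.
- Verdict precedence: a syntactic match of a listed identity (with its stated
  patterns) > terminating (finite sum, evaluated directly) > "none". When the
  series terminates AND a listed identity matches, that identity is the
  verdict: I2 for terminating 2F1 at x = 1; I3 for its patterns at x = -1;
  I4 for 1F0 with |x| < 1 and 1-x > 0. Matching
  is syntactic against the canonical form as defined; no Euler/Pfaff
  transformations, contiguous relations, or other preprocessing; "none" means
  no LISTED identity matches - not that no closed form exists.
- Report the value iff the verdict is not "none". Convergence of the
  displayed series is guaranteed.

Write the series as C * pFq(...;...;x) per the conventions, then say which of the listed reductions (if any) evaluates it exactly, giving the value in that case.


At argument 7: a 3F2 with upper {-6, -3, \frac{5}{2}}, lower {-\frac{3}{2}, -\frac{1}{2}}, scaled by C = 5. Verdict: terminating - upper -3 stops the sum at k = 3; the 4 terms are added exactly. Sum: -58650895.

The tell: t_0 being 5, the constant factors (C = 5) combine into one prefactor.
Consecutive-term ratio: r(k) = 7 * (k-6) (k-3) (k+\frac{5}{2}) / [(k-\frac{3}{2}) (k-\frac{1}{2}) (k+1)] ; factor over Q: parameters, x = 7, and C = 5.


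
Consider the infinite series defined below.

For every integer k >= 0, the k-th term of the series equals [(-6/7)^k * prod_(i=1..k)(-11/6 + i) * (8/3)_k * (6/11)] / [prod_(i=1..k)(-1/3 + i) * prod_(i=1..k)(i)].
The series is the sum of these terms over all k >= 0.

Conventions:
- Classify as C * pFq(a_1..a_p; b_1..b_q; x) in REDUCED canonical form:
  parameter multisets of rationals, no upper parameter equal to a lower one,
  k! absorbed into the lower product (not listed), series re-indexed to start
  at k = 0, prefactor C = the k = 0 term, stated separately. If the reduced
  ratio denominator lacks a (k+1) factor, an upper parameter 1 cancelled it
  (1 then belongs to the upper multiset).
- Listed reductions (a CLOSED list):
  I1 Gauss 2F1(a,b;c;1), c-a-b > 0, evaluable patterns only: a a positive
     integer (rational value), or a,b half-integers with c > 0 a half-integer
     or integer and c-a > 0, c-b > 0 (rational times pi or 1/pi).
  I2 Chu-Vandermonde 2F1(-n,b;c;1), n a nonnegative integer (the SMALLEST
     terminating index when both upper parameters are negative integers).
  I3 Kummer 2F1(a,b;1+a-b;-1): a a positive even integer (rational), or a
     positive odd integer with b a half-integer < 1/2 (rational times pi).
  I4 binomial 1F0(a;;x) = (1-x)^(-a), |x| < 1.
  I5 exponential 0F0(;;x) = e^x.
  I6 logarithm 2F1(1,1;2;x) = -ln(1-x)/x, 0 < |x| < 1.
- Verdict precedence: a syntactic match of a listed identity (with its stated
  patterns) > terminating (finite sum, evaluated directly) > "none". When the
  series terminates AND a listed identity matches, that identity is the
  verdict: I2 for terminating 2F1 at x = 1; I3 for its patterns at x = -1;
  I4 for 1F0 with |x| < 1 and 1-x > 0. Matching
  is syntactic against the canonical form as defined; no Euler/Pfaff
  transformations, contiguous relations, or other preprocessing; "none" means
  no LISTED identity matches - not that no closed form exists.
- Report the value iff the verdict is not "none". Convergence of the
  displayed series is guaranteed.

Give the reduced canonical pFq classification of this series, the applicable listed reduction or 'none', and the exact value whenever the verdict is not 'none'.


At argument -6/7: a 2F1 with upper {-5/6, 8/3}, lower {2/3}, scaled by C = 6/11. Verdict: none. Every listed pattern misses the 2F1 form at -6/7, upper {-5/6, 8/3}.

Structural cue: t_0 being 6/11, the lower running product (prefactor 6/11) is a rising factorial.
Term ratio: r(k) = (-6/7) * (k-5/6) (k+8/3) / [(k+2/3) (k+1)] - rational in k, leading ratio (-6/7); with t_0 = 6/11, classification follows.


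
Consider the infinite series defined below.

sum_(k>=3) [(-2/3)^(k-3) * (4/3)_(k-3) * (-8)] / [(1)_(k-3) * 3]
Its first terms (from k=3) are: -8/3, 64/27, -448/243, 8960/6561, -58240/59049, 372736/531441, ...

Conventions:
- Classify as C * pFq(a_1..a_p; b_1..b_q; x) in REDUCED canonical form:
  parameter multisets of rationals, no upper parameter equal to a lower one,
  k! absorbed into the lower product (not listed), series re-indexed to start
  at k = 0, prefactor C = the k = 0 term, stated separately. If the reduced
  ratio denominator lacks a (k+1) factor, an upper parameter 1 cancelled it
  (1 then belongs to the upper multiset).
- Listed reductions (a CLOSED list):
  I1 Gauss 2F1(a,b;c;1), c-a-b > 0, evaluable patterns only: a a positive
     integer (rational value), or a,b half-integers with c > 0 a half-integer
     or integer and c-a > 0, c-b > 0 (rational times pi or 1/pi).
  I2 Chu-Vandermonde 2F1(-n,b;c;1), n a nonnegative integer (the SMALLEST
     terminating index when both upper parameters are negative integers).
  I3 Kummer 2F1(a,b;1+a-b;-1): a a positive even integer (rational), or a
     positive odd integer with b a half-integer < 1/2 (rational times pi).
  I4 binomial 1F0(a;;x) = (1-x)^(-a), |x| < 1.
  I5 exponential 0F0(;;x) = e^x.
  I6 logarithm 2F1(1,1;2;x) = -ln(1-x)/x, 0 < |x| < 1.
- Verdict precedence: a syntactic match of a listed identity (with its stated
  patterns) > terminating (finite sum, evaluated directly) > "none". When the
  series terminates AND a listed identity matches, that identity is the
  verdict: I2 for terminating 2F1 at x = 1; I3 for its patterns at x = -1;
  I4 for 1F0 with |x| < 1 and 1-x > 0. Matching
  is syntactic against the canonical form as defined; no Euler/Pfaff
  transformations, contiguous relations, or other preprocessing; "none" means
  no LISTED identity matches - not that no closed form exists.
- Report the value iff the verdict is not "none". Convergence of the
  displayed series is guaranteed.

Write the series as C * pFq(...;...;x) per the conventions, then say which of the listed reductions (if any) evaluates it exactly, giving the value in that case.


With C = -8/3: the canonical form is 1F0(4/3; -; -2/3). Verdict: binomial (I4) matches (the 1F0 binomial series: exponent -4/3, x = -2/3). Sum: (-8/3) * (5/3)^(-4/3).

First insight: t_0 = -8/3 here, and (1)_k (C = -8/3, x = -2/3) is k! itself.
Term ratio: r(k) = (-2/3) * (k+4/3) / [(k+1)] - rational in k. x = (-2/3); t_0 = -8/3; negate the roots.


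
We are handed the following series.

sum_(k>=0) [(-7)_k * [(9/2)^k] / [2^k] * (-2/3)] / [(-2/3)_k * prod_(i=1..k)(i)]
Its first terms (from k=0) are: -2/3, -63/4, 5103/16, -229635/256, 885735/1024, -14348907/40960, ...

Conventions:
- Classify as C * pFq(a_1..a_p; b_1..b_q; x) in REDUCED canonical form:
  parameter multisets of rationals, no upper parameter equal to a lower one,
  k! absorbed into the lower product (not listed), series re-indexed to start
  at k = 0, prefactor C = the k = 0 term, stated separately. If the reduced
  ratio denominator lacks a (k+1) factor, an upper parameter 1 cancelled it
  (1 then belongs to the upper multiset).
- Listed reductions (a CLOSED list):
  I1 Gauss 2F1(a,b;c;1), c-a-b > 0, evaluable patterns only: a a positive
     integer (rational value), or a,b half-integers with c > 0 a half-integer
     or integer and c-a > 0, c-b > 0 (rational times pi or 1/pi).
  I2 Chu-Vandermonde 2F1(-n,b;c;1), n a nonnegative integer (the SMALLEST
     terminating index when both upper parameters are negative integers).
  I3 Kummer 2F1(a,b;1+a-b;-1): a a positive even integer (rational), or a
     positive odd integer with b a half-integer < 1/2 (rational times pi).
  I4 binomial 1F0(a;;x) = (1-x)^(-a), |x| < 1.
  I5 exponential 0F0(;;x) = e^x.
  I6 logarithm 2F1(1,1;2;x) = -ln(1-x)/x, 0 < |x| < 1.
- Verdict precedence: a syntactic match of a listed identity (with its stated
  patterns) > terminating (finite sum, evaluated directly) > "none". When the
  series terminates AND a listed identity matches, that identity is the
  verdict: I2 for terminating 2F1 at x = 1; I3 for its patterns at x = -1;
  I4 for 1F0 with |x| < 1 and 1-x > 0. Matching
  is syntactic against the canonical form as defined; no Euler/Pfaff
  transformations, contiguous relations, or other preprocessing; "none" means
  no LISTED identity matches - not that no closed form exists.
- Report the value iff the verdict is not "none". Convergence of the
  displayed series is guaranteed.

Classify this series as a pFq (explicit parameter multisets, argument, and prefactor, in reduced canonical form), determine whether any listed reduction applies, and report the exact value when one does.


Structural cue: x = (9/4) and the product of the first k integers (prefactor -2/3) is k!.
Ratio: r(k) = (9/4) * (k-7) / [(k-2/3) (k+1)] ; factor over Q: parameters, x = (9/4), and C = -2/3.

Canonical form: C = -2/3 times 1F1 with upper {-7}, lower {-2/3}, x = 9/4. Verdict: terminating - upper parameter -7 makes this a finite sum (last index 7), evaluated exactly. Hence: -65419507187/2862612480.


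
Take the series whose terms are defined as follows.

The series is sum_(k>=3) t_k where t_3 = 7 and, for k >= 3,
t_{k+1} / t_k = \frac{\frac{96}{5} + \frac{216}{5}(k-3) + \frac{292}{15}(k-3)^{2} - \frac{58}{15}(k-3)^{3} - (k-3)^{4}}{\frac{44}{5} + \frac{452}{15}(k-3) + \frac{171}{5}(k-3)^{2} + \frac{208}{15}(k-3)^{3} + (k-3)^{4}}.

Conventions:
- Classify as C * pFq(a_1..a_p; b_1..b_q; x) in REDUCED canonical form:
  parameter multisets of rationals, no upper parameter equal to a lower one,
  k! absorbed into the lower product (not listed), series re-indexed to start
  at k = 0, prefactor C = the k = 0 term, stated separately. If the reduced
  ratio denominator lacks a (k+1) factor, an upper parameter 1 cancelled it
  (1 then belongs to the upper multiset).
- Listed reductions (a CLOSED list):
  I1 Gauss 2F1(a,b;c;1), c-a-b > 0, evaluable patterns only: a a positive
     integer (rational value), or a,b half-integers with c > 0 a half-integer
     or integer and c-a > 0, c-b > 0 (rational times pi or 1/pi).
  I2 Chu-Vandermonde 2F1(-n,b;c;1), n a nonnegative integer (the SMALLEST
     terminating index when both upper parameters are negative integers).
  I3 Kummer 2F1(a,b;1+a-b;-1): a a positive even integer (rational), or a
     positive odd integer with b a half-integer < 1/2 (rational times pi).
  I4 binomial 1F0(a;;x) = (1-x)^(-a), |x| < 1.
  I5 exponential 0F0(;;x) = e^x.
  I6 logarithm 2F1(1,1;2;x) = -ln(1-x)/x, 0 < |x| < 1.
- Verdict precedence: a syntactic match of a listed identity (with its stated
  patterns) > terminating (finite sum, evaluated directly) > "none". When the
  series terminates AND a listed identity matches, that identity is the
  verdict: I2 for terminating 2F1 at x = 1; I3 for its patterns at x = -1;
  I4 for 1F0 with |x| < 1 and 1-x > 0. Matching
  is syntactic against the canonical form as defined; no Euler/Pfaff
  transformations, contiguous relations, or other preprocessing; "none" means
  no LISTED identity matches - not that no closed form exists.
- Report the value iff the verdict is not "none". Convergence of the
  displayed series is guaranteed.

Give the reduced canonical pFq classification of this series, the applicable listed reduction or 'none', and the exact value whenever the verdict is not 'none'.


With C = 7: the canonical form is 2F1(-4, 6; 11; -1). Verdict: the Kummer evaluation I3 fires (x = -1; c = 11 equals 1+a-b for upper {-4, 6}: listed pattern). Hence: 42.

Key observation: with t_0 = 7, the parameter 6/5 appears in both the upper and lower lists and cancels (alongside the other common factor).
Ratio: r(k) = -1 * (k-4) (k+6) / [(k+11) (k+1)] - poly over poly, x = -1 from leading terms; C = 7 at k = 0.


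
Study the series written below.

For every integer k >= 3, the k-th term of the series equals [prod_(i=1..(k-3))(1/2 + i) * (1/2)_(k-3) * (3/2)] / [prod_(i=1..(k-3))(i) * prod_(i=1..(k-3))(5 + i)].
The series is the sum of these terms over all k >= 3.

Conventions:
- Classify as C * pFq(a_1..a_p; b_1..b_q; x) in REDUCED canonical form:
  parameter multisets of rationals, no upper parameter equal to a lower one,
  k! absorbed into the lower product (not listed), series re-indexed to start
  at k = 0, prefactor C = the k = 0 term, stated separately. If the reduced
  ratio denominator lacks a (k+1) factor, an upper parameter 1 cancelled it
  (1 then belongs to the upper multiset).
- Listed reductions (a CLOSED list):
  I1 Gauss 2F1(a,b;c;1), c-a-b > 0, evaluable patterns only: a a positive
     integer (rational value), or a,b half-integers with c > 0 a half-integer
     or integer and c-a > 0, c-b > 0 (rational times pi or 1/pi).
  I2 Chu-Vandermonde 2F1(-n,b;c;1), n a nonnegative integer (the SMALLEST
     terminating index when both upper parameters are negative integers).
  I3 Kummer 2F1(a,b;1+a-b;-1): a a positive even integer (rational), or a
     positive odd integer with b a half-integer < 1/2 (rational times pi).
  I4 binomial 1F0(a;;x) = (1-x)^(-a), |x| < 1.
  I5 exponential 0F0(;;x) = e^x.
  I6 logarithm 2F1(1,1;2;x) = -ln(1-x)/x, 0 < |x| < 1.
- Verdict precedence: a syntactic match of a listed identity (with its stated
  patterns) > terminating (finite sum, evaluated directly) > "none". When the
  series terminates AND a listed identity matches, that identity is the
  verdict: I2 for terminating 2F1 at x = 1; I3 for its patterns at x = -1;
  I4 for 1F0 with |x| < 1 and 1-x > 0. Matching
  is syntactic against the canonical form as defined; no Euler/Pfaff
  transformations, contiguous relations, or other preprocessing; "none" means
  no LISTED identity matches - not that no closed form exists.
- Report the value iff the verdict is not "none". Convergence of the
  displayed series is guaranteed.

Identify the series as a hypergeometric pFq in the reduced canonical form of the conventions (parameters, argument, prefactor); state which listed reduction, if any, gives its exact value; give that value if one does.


The series (x = 1) is 2F1: upper {1/2, 3/2}, lower {6}, prefactor 3/2. Verdict: this is Gauss (I1, half-integer pattern) (x = 1; upper {1/2, 3/2} half-integers, c = 6 in the evaluable pattern). Its exact value is (4096/735) / pi.

The tell: t_0 = 3/2 here, and the product of the first k integers (C = 3/2, x = 1) is k!.
Adjacent-term ratio: r(k) = 1 * (k+1/2) (k+3/2) / [(k+6) (k+1)] - rational in k. x = 1; t_0 = 3/2; negate the roots.


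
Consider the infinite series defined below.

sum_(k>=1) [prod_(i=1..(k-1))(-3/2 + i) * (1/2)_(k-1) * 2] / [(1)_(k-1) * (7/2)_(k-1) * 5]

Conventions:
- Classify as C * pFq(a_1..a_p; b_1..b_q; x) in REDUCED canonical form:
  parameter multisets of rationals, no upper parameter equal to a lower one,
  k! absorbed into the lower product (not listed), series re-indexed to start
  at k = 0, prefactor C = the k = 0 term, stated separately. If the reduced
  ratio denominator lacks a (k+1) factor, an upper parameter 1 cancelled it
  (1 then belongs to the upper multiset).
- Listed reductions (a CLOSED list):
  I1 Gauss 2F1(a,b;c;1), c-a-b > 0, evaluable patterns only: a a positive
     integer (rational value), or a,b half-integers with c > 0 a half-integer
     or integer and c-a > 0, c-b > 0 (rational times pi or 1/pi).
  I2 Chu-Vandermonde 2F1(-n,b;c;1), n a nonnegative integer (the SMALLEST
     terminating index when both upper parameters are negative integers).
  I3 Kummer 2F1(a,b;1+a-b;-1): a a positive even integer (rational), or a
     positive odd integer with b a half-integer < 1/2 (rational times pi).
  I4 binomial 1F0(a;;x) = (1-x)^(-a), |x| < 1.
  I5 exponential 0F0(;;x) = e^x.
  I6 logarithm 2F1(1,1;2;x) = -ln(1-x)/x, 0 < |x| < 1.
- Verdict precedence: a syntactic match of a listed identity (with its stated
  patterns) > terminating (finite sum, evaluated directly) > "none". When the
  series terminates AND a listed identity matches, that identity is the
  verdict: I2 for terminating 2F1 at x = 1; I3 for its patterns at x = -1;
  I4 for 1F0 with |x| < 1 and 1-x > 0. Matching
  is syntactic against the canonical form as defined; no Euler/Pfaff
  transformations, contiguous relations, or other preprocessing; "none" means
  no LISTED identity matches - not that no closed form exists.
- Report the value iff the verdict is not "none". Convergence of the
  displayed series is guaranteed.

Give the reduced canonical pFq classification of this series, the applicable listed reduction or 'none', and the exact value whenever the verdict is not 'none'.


Classification (C = 2/5): 2F1 with upper {-1/2, 1/2}, lower {7/2}, argument x = 1. Verdict (x = 1): Gauss (I1, half-integer pattern) applies (x = 1; upper {-1/2, 1/2} half-integers, c = 7/2 in the evaluable pattern). Hence: (15/128) * pi.

Key observation: x = 1 and (1)_k (C = 2/5) is k! itself.
Step ratio: r(k) = 1 * (k-1/2) (k+1/2) / [(k+7/2) (k+1)] - poly over poly, x = 1 from leading terms; C = 2/5 at k = 0.


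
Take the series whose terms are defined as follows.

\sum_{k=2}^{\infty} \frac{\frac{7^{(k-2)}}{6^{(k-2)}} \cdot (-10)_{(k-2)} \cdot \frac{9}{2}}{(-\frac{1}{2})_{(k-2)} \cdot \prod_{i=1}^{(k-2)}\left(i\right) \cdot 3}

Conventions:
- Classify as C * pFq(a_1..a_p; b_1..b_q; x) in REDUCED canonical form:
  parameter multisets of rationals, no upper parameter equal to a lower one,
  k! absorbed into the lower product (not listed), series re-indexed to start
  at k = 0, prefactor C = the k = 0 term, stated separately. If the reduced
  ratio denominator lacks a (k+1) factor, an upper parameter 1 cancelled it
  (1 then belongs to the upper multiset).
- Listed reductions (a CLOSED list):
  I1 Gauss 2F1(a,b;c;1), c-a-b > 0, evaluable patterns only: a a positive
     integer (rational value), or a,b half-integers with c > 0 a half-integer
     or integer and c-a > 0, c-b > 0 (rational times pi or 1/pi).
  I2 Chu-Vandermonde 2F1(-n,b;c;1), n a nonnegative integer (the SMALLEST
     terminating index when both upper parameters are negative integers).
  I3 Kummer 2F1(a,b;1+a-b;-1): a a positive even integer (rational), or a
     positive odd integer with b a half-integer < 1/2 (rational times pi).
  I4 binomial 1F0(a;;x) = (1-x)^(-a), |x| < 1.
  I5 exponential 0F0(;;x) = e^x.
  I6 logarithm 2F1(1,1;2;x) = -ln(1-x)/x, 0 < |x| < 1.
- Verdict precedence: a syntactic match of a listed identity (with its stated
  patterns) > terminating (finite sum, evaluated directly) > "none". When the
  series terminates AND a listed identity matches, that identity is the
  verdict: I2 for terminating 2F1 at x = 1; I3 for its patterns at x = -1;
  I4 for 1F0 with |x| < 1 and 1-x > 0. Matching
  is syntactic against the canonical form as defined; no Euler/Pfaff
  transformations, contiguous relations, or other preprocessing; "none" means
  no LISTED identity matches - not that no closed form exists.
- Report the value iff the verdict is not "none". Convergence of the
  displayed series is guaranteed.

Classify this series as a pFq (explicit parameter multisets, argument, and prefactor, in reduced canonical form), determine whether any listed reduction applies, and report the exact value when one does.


Canonical form: C = \frac{3}{2} times 1F1 with upper {-10}, lower {-\frac{1}{2}}, x = \frac{7}{6}. Verdict: terminating - upper parameter -10 makes this a finite sum (last index 10), evaluated exactly. Hence: \frac{972368764144}{96894980325}.

First insight: x = \frac{7}{6} and the constant factors (prefactor 3/2) combine into one prefactor.
Term ratio: r(k) = \frac{7}{6} * (k-10) / [(k-\frac{1}{2}) (k+1)] - rational in k. x = \frac{7}{6}; t_0 = \frac{3}{2}; negate the roots.


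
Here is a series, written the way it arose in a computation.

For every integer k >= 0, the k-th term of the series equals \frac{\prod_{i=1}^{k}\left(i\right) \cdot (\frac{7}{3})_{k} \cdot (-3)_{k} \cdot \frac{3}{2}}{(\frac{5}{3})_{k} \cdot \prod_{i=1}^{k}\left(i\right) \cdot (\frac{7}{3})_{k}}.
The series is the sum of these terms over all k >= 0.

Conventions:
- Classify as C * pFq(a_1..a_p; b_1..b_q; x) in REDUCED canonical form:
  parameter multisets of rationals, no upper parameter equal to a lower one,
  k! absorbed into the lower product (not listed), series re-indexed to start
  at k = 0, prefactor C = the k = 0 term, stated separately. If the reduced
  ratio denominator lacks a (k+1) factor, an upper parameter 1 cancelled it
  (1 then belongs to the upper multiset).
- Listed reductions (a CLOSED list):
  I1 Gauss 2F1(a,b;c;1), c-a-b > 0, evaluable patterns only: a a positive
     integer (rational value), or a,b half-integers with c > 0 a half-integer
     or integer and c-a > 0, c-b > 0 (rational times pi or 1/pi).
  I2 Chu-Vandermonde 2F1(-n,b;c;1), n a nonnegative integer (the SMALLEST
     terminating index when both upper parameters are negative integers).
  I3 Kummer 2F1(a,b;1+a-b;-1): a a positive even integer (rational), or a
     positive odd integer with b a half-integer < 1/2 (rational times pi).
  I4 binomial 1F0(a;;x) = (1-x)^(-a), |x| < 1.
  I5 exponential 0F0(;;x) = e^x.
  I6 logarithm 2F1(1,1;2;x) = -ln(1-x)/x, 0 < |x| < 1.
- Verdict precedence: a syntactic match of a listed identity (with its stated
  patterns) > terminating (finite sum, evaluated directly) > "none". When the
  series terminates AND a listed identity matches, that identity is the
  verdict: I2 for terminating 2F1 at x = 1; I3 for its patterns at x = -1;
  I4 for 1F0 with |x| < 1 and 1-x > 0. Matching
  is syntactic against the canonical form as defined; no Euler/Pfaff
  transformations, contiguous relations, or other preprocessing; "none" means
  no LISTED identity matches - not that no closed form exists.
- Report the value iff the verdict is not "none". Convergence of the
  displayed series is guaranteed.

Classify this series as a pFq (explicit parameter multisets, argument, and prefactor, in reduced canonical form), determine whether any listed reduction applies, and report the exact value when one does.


This is \frac{3}{2} * 2F1(-3, 1; \frac{5}{3}; 1) in reduced canonical form. Verdict at x = 1: Chu-Vandermonde (I2) matches (terminating 2F1 at x = 1 with n = 3, b = 1, c = \frac{5}{3}). Value: \frac{3}{11}.

First insight: x = 1 and the running product (prefactor 3/2) telescopes to a rising factorial.
Step ratio: r(k) = 1 * (k-3) (k+1) / [(k+\frac{5}{3}) (k+1)] - poly over poly, x = 1 from leading terms; C = \frac{3}{2} at k = 0.


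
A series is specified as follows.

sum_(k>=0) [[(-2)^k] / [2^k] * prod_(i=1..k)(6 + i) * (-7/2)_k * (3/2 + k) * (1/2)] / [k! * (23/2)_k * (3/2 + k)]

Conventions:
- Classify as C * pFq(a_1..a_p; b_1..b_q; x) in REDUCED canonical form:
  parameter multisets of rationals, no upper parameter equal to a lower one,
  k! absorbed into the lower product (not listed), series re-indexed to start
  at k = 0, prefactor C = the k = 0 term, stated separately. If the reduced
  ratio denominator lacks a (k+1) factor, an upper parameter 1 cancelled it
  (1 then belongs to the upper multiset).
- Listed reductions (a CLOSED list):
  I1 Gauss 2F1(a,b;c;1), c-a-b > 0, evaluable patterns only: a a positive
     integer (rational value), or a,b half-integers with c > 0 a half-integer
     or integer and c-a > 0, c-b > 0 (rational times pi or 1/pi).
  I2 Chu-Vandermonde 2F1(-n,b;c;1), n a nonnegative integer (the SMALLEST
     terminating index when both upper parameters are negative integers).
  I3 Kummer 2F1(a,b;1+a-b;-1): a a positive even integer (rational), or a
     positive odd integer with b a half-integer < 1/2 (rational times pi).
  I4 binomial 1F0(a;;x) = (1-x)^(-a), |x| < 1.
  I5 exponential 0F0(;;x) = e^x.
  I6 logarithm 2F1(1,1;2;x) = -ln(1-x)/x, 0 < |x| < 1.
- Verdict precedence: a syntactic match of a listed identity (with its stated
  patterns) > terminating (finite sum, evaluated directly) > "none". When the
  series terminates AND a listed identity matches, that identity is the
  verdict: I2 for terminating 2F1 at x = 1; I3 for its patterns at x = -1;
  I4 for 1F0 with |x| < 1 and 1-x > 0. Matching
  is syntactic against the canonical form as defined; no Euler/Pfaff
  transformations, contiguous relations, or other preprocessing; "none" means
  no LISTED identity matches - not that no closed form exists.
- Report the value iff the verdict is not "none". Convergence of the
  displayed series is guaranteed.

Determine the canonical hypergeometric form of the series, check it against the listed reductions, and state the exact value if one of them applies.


First insight: from the first term 1/2: striking the common factor k + 3/2 reduces the term (C = 1/2, x = -1).
Ratio: r(k) = (-1) * (k-7/2) (k+7) / [(k+23/2) (k+1)] - poly over poly, x = (-1) from leading terms; C = 1/2 at k = 0.

Prefactor 1/2, argument -1: 2F1 with upper {-7/2, 7} over lower {23/2}. Verdict: Kummer (I3) fires (x = -1; c = 23/2 equals 1+a-b for upper {-7/2, 7}: listed pattern). Hence: (14549535/16777216) * pi.


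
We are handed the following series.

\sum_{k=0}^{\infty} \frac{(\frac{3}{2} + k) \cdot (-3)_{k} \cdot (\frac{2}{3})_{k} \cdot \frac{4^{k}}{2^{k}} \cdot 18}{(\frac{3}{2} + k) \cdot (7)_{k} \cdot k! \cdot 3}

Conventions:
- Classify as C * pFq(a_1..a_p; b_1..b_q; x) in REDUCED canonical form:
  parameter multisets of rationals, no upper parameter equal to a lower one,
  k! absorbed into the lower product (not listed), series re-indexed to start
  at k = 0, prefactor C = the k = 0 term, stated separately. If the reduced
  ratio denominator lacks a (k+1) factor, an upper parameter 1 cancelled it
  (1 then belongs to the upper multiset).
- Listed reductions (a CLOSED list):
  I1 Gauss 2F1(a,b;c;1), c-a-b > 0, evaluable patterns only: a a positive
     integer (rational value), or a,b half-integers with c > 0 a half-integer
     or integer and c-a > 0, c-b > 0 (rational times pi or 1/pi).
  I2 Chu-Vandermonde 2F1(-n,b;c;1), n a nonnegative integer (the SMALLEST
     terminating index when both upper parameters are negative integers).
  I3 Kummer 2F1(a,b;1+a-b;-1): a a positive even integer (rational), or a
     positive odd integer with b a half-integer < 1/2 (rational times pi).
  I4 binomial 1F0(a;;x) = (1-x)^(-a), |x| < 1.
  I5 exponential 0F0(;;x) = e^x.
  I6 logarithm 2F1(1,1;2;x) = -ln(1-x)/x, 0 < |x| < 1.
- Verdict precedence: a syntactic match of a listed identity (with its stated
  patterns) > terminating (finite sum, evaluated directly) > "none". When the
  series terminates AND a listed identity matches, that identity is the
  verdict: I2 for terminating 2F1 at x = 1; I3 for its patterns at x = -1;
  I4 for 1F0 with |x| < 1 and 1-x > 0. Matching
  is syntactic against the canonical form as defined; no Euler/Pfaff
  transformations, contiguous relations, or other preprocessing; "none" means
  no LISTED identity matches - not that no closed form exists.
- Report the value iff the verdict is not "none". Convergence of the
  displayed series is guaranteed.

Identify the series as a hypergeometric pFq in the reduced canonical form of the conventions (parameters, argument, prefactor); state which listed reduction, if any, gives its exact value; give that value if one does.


Canonical form: C = 6 times 2F1 with upper {-3, \frac{2}{3}}, lower {7}, x = 2. Verdict: terminating. With -3 upstairs the series is a 4-term polynomial sum; evaluated term by term. Sum: \frac{2108}{567}.

Key observation: x = 2 and the two k-th powers (prefactor 6) combine into one argument.
Consecutive-term ratio: r(k) = 2 * (k-3) (k+\frac{2}{3}) / [(k+7) (k+1)] - poly over poly, x = 2 from leading terms; C = 6 at k = 0.
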